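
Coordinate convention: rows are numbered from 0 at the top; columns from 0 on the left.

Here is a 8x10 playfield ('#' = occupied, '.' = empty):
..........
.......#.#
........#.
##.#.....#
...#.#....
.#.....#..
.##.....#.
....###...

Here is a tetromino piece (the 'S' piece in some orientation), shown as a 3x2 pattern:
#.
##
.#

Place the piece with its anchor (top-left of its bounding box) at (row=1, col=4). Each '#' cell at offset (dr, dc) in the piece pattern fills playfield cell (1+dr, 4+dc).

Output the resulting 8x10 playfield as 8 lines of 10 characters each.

Answer: ..........
....#..#.#
....##..#.
##.#.#...#
...#.#....
.#.....#..
.##.....#.
....###...

Derivation:
Fill (1+0,4+0) = (1,4)
Fill (1+1,4+0) = (2,4)
Fill (1+1,4+1) = (2,5)
Fill (1+2,4+1) = (3,5)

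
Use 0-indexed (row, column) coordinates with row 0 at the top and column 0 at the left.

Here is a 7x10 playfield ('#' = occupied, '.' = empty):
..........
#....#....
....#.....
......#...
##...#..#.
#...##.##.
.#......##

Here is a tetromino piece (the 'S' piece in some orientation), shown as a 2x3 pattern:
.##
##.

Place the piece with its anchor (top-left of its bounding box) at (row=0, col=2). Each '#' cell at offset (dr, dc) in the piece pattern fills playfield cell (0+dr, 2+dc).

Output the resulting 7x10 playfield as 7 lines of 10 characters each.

Answer: ...##.....
#.##.#....
....#.....
......#...
##...#..#.
#...##.##.
.#......##

Derivation:
Fill (0+0,2+1) = (0,3)
Fill (0+0,2+2) = (0,4)
Fill (0+1,2+0) = (1,2)
Fill (0+1,2+1) = (1,3)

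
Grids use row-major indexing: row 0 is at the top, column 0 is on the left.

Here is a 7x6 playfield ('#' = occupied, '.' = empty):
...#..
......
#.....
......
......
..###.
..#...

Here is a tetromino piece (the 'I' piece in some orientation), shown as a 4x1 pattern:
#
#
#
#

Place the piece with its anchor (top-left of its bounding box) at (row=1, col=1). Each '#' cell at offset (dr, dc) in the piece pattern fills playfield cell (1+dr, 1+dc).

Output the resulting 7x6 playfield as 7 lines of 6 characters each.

Answer: ...#..
.#....
##....
.#....
.#....
..###.
..#...

Derivation:
Fill (1+0,1+0) = (1,1)
Fill (1+1,1+0) = (2,1)
Fill (1+2,1+0) = (3,1)
Fill (1+3,1+0) = (4,1)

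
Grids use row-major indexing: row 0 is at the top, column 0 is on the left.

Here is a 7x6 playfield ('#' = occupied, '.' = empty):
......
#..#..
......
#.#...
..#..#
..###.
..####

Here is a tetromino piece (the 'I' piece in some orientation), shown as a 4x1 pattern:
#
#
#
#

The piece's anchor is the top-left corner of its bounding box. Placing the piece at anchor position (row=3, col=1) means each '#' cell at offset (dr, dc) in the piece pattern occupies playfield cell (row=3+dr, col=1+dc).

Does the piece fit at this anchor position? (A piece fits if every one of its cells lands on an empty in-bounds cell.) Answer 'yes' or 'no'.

Check each piece cell at anchor (3, 1):
  offset (0,0) -> (3,1): empty -> OK
  offset (1,0) -> (4,1): empty -> OK
  offset (2,0) -> (5,1): empty -> OK
  offset (3,0) -> (6,1): empty -> OK
All cells valid: yes

Answer: yes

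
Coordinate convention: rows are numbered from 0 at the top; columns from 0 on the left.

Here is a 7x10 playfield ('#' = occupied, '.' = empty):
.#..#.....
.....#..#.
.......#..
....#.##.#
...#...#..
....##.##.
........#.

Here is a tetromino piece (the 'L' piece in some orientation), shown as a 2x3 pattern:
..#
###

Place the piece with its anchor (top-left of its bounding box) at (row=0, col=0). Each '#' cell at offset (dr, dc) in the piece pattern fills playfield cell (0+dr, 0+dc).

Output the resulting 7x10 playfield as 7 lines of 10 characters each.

Fill (0+0,0+2) = (0,2)
Fill (0+1,0+0) = (1,0)
Fill (0+1,0+1) = (1,1)
Fill (0+1,0+2) = (1,2)

Answer: .##.#.....
###..#..#.
.......#..
....#.##.#
...#...#..
....##.##.
........#.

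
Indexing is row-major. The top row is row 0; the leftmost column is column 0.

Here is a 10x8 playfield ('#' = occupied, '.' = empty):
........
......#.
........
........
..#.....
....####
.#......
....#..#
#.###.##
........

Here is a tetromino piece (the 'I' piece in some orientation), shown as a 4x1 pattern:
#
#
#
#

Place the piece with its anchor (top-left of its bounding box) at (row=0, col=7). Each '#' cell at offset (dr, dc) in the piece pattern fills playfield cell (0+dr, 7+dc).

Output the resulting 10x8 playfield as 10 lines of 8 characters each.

Answer: .......#
......##
.......#
.......#
..#.....
....####
.#......
....#..#
#.###.##
........

Derivation:
Fill (0+0,7+0) = (0,7)
Fill (0+1,7+0) = (1,7)
Fill (0+2,7+0) = (2,7)
Fill (0+3,7+0) = (3,7)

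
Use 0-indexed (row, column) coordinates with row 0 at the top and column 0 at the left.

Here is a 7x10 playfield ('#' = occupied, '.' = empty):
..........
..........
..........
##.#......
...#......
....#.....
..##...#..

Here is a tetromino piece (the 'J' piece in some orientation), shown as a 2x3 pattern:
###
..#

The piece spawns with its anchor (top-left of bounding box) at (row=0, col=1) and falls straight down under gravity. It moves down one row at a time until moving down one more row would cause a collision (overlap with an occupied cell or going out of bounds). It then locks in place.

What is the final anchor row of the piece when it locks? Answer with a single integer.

Answer: 1

Derivation:
Spawn at (row=0, col=1). Try each row:
  row 0: fits
  row 1: fits
  row 2: blocked -> lock at row 1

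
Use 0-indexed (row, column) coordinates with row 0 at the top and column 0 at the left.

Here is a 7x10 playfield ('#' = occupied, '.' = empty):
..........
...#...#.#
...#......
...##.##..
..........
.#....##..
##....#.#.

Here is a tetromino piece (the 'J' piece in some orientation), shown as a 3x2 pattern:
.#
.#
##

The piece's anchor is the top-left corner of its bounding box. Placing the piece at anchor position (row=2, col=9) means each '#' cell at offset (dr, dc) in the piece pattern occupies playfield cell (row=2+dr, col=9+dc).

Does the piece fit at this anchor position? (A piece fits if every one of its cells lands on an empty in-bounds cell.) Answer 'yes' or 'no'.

Check each piece cell at anchor (2, 9):
  offset (0,1) -> (2,10): out of bounds -> FAIL
  offset (1,1) -> (3,10): out of bounds -> FAIL
  offset (2,0) -> (4,9): empty -> OK
  offset (2,1) -> (4,10): out of bounds -> FAIL
All cells valid: no

Answer: no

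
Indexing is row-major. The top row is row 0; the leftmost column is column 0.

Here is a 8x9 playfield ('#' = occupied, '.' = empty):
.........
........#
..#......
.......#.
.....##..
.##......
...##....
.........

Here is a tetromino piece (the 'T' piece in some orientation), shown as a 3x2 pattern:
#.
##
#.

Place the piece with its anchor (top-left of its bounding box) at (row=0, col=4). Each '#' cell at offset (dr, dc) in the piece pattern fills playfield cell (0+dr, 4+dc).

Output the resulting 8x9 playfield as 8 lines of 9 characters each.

Answer: ....#....
....##..#
..#.#....
.......#.
.....##..
.##......
...##....
.........

Derivation:
Fill (0+0,4+0) = (0,4)
Fill (0+1,4+0) = (1,4)
Fill (0+1,4+1) = (1,5)
Fill (0+2,4+0) = (2,4)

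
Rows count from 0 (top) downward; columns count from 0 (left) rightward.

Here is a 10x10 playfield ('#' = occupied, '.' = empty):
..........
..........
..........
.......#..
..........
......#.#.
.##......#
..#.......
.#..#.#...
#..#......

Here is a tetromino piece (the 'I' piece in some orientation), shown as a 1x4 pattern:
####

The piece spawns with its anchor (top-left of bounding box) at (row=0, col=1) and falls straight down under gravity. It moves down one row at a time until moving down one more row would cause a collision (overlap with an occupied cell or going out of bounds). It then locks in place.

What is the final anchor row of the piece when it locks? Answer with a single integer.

Spawn at (row=0, col=1). Try each row:
  row 0: fits
  row 1: fits
  row 2: fits
  row 3: fits
  row 4: fits
  row 5: fits
  row 6: blocked -> lock at row 5

Answer: 5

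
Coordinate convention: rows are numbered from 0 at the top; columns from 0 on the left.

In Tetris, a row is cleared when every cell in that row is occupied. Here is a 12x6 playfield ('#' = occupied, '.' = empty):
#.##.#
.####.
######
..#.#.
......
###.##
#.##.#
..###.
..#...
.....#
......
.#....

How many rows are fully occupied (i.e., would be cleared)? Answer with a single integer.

Answer: 1

Derivation:
Check each row:
  row 0: 2 empty cells -> not full
  row 1: 2 empty cells -> not full
  row 2: 0 empty cells -> FULL (clear)
  row 3: 4 empty cells -> not full
  row 4: 6 empty cells -> not full
  row 5: 1 empty cell -> not full
  row 6: 2 empty cells -> not full
  row 7: 3 empty cells -> not full
  row 8: 5 empty cells -> not full
  row 9: 5 empty cells -> not full
  row 10: 6 empty cells -> not full
  row 11: 5 empty cells -> not full
Total rows cleared: 1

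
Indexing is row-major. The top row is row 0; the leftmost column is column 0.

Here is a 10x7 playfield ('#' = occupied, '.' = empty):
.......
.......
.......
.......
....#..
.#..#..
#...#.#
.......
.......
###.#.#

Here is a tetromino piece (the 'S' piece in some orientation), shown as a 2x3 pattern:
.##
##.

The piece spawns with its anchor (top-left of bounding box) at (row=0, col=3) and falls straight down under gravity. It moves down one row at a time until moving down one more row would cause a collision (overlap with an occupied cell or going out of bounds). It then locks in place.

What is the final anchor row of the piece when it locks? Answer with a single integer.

Answer: 2

Derivation:
Spawn at (row=0, col=3). Try each row:
  row 0: fits
  row 1: fits
  row 2: fits
  row 3: blocked -> lock at row 2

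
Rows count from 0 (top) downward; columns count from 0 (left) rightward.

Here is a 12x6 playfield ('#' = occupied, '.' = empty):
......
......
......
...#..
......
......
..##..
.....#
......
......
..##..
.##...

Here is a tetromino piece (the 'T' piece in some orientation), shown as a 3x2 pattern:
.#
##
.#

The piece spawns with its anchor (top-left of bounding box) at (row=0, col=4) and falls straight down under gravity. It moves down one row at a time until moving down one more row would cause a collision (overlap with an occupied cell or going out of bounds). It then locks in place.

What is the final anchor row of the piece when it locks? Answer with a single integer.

Spawn at (row=0, col=4). Try each row:
  row 0: fits
  row 1: fits
  row 2: fits
  row 3: fits
  row 4: fits
  row 5: blocked -> lock at row 4

Answer: 4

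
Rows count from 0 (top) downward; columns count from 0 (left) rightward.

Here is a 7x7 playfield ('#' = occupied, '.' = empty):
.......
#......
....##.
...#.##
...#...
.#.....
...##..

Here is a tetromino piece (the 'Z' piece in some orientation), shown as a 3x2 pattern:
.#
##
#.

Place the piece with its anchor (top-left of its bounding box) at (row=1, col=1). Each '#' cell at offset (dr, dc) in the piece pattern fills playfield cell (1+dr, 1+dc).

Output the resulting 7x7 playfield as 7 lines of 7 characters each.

Answer: .......
#.#....
.##.##.
.#.#.##
...#...
.#.....
...##..

Derivation:
Fill (1+0,1+1) = (1,2)
Fill (1+1,1+0) = (2,1)
Fill (1+1,1+1) = (2,2)
Fill (1+2,1+0) = (3,1)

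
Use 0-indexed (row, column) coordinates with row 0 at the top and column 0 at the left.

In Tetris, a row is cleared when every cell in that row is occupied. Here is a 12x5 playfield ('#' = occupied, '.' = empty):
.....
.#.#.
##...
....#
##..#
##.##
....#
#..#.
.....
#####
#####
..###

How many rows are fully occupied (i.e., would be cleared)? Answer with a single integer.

Answer: 2

Derivation:
Check each row:
  row 0: 5 empty cells -> not full
  row 1: 3 empty cells -> not full
  row 2: 3 empty cells -> not full
  row 3: 4 empty cells -> not full
  row 4: 2 empty cells -> not full
  row 5: 1 empty cell -> not full
  row 6: 4 empty cells -> not full
  row 7: 3 empty cells -> not full
  row 8: 5 empty cells -> not full
  row 9: 0 empty cells -> FULL (clear)
  row 10: 0 empty cells -> FULL (clear)
  row 11: 2 empty cells -> not full
Total rows cleared: 2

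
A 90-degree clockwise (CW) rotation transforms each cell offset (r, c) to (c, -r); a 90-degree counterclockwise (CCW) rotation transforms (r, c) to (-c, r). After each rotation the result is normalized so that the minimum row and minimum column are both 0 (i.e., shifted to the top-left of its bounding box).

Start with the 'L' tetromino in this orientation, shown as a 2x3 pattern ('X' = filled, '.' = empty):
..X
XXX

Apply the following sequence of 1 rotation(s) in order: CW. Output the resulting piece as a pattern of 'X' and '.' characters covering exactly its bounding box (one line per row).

Answer: X.
X.
XX

Derivation:
Start:
..X
XXX
After rotation 1 (CW):
X.
X.
XX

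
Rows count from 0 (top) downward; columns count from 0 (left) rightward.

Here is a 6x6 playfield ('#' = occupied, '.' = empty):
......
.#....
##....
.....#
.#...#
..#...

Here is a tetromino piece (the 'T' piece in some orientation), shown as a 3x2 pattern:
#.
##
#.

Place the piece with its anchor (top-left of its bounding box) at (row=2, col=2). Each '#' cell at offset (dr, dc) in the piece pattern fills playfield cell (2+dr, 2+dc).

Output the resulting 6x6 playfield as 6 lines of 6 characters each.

Fill (2+0,2+0) = (2,2)
Fill (2+1,2+0) = (3,2)
Fill (2+1,2+1) = (3,3)
Fill (2+2,2+0) = (4,2)

Answer: ......
.#....
###...
..##.#
.##..#
..#...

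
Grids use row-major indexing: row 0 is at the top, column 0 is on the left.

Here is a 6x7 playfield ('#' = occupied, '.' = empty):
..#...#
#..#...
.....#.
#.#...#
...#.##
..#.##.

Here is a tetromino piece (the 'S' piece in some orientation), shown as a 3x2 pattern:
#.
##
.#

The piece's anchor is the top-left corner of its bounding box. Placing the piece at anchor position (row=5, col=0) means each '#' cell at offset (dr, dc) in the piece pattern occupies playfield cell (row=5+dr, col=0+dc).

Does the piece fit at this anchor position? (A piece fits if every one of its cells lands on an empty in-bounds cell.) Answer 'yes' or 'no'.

Check each piece cell at anchor (5, 0):
  offset (0,0) -> (5,0): empty -> OK
  offset (1,0) -> (6,0): out of bounds -> FAIL
  offset (1,1) -> (6,1): out of bounds -> FAIL
  offset (2,1) -> (7,1): out of bounds -> FAIL
All cells valid: no

Answer: no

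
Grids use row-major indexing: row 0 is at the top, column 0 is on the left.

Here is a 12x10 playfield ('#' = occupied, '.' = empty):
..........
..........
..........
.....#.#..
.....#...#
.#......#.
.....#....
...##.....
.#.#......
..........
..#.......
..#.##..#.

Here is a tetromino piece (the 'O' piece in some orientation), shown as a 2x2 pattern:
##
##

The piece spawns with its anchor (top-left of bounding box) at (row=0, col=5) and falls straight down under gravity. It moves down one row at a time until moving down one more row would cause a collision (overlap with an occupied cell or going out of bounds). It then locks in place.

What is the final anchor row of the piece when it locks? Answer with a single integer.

Answer: 1

Derivation:
Spawn at (row=0, col=5). Try each row:
  row 0: fits
  row 1: fits
  row 2: blocked -> lock at row 1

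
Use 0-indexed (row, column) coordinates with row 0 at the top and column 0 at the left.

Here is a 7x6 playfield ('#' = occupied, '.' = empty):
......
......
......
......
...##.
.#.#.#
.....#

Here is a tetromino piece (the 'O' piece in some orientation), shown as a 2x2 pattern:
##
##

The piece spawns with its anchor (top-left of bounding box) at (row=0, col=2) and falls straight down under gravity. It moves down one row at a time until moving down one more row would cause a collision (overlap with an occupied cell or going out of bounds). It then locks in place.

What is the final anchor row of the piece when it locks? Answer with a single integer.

Spawn at (row=0, col=2). Try each row:
  row 0: fits
  row 1: fits
  row 2: fits
  row 3: blocked -> lock at row 2

Answer: 2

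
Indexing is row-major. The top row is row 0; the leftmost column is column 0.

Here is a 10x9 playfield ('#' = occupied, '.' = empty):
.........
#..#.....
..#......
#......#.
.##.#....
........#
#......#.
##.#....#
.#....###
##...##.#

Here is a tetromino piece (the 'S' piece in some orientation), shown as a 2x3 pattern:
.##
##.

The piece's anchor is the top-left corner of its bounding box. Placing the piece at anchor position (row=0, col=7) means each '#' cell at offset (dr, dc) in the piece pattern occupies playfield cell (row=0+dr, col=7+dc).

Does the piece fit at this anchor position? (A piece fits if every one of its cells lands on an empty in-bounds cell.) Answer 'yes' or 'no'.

Answer: no

Derivation:
Check each piece cell at anchor (0, 7):
  offset (0,1) -> (0,8): empty -> OK
  offset (0,2) -> (0,9): out of bounds -> FAIL
  offset (1,0) -> (1,7): empty -> OK
  offset (1,1) -> (1,8): empty -> OK
All cells valid: no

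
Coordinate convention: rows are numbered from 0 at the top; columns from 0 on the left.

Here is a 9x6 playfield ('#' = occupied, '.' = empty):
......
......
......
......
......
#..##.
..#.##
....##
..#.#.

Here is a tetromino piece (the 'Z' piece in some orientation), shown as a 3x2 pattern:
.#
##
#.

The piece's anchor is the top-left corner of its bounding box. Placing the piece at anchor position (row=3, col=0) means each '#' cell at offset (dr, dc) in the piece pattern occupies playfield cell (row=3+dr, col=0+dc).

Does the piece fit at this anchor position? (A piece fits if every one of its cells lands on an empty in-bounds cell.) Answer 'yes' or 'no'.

Answer: no

Derivation:
Check each piece cell at anchor (3, 0):
  offset (0,1) -> (3,1): empty -> OK
  offset (1,0) -> (4,0): empty -> OK
  offset (1,1) -> (4,1): empty -> OK
  offset (2,0) -> (5,0): occupied ('#') -> FAIL
All cells valid: no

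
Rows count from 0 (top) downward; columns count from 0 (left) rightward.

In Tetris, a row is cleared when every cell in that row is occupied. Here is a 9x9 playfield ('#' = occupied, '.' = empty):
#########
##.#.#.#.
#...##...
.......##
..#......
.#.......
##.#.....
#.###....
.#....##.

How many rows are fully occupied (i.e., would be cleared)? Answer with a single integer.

Check each row:
  row 0: 0 empty cells -> FULL (clear)
  row 1: 4 empty cells -> not full
  row 2: 6 empty cells -> not full
  row 3: 7 empty cells -> not full
  row 4: 8 empty cells -> not full
  row 5: 8 empty cells -> not full
  row 6: 6 empty cells -> not full
  row 7: 5 empty cells -> not full
  row 8: 6 empty cells -> not full
Total rows cleared: 1

Answer: 1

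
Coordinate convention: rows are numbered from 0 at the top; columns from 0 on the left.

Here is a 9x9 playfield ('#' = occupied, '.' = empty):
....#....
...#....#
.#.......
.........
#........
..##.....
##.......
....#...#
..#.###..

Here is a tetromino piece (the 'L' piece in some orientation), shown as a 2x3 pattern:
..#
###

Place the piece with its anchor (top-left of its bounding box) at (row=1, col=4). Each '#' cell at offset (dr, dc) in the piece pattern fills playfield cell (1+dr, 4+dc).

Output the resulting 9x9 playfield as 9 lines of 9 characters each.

Fill (1+0,4+2) = (1,6)
Fill (1+1,4+0) = (2,4)
Fill (1+1,4+1) = (2,5)
Fill (1+1,4+2) = (2,6)

Answer: ....#....
...#..#.#
.#..###..
.........
#........
..##.....
##.......
....#...#
..#.###..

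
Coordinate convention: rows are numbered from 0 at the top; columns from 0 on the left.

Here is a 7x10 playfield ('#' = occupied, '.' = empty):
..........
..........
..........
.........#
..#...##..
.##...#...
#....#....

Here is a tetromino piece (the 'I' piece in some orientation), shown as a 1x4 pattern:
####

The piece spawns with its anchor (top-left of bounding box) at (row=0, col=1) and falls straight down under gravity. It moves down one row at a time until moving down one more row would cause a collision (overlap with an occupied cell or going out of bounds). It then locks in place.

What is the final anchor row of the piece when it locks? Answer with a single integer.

Answer: 3

Derivation:
Spawn at (row=0, col=1). Try each row:
  row 0: fits
  row 1: fits
  row 2: fits
  row 3: fits
  row 4: blocked -> lock at row 3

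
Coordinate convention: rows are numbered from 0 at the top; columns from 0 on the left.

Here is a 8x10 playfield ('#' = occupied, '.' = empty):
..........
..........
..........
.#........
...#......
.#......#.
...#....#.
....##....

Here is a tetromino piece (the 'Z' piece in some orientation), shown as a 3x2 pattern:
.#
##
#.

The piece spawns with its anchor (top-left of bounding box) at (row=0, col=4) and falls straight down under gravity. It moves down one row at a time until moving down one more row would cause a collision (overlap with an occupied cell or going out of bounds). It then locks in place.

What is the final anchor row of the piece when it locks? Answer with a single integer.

Answer: 4

Derivation:
Spawn at (row=0, col=4). Try each row:
  row 0: fits
  row 1: fits
  row 2: fits
  row 3: fits
  row 4: fits
  row 5: blocked -> lock at row 4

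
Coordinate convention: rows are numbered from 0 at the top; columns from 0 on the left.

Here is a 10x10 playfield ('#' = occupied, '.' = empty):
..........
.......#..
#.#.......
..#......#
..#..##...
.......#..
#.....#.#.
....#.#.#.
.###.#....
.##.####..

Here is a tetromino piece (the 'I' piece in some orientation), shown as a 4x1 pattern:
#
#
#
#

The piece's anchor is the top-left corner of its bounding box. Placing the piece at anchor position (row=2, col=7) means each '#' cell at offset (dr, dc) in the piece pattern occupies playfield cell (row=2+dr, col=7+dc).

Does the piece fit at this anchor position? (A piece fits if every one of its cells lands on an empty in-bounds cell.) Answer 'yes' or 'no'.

Check each piece cell at anchor (2, 7):
  offset (0,0) -> (2,7): empty -> OK
  offset (1,0) -> (3,7): empty -> OK
  offset (2,0) -> (4,7): empty -> OK
  offset (3,0) -> (5,7): occupied ('#') -> FAIL
All cells valid: no

Answer: no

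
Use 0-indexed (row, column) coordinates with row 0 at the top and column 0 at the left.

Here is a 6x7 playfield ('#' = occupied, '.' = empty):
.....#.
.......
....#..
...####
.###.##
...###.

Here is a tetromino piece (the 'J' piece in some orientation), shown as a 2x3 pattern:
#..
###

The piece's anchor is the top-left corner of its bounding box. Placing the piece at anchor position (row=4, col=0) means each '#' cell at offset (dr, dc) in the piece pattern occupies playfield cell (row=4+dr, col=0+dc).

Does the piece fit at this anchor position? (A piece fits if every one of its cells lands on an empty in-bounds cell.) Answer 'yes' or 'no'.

Check each piece cell at anchor (4, 0):
  offset (0,0) -> (4,0): empty -> OK
  offset (1,0) -> (5,0): empty -> OK
  offset (1,1) -> (5,1): empty -> OK
  offset (1,2) -> (5,2): empty -> OK
All cells valid: yes

Answer: yes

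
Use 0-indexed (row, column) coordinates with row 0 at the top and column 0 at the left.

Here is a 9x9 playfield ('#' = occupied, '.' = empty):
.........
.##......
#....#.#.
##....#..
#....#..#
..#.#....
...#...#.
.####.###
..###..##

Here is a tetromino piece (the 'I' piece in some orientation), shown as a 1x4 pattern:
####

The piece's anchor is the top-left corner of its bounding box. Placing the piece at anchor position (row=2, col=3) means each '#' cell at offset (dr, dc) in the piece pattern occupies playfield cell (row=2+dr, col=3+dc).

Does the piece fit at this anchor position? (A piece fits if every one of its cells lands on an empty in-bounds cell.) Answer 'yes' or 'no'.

Answer: no

Derivation:
Check each piece cell at anchor (2, 3):
  offset (0,0) -> (2,3): empty -> OK
  offset (0,1) -> (2,4): empty -> OK
  offset (0,2) -> (2,5): occupied ('#') -> FAIL
  offset (0,3) -> (2,6): empty -> OK
All cells valid: no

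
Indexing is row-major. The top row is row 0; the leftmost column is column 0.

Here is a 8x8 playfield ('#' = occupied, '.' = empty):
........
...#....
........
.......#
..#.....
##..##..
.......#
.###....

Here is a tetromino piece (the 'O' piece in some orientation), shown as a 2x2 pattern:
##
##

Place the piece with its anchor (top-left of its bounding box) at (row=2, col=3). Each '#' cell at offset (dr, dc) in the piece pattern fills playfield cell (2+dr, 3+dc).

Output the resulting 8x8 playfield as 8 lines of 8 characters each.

Answer: ........
...#....
...##...
...##..#
..#.....
##..##..
.......#
.###....

Derivation:
Fill (2+0,3+0) = (2,3)
Fill (2+0,3+1) = (2,4)
Fill (2+1,3+0) = (3,3)
Fill (2+1,3+1) = (3,4)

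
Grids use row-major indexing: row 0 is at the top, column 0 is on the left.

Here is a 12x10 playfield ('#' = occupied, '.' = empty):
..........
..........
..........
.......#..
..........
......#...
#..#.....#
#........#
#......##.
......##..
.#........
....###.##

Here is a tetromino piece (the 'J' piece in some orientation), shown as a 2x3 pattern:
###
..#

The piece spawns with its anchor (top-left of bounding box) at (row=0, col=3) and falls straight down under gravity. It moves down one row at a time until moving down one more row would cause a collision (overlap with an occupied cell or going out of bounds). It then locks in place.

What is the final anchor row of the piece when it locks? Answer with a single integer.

Spawn at (row=0, col=3). Try each row:
  row 0: fits
  row 1: fits
  row 2: fits
  row 3: fits
  row 4: fits
  row 5: fits
  row 6: blocked -> lock at row 5

Answer: 5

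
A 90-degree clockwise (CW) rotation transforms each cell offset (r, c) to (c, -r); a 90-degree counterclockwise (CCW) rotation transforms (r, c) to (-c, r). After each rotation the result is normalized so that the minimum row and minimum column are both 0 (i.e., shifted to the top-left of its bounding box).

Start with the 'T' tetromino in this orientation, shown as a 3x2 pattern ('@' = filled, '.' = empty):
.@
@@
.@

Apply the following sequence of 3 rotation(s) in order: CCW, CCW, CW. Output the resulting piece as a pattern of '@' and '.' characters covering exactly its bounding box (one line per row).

Start:
.@
@@
.@
After rotation 1 (CCW):
@@@
.@.
After rotation 2 (CCW):
@.
@@
@.
After rotation 3 (CW):
@@@
.@.

Answer: @@@
.@.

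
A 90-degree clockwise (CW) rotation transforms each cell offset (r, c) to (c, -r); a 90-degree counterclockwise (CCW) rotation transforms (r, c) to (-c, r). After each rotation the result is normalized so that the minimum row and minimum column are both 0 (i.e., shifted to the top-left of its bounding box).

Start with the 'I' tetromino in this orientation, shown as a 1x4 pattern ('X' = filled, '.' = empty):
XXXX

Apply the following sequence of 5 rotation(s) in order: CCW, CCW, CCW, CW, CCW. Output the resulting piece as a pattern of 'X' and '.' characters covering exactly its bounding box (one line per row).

Answer: X
X
X
X

Derivation:
Start:
XXXX
After rotation 1 (CCW):
X
X
X
X
After rotation 2 (CCW):
XXXX
After rotation 3 (CCW):
X
X
X
X
After rotation 4 (CW):
XXXX
After rotation 5 (CCW):
X
X
X
X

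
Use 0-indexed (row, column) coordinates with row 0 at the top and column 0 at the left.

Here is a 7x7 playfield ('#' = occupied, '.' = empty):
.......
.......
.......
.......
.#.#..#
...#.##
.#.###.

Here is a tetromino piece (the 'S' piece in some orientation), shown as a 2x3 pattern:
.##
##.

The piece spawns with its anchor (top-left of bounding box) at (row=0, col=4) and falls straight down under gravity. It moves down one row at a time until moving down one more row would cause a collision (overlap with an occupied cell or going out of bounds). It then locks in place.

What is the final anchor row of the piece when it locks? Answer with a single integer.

Answer: 3

Derivation:
Spawn at (row=0, col=4). Try each row:
  row 0: fits
  row 1: fits
  row 2: fits
  row 3: fits
  row 4: blocked -> lock at row 3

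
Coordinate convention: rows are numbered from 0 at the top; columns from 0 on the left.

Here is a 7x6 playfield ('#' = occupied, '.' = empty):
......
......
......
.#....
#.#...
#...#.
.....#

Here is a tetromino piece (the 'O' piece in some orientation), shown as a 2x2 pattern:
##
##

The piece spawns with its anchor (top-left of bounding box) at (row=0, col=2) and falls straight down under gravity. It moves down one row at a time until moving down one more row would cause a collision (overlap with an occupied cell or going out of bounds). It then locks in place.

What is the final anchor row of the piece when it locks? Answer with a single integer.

Answer: 2

Derivation:
Spawn at (row=0, col=2). Try each row:
  row 0: fits
  row 1: fits
  row 2: fits
  row 3: blocked -> lock at row 2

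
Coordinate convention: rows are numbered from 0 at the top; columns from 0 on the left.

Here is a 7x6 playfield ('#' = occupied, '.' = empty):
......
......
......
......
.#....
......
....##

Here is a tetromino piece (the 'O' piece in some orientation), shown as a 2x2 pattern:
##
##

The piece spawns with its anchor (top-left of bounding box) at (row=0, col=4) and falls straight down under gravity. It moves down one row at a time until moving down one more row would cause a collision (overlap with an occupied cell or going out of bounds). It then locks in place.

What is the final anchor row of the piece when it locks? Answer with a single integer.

Answer: 4

Derivation:
Spawn at (row=0, col=4). Try each row:
  row 0: fits
  row 1: fits
  row 2: fits
  row 3: fits
  row 4: fits
  row 5: blocked -> lock at row 4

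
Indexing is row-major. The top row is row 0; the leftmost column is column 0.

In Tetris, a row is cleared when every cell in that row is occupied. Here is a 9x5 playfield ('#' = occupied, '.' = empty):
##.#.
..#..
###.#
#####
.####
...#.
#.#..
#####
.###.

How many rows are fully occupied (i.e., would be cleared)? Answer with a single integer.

Check each row:
  row 0: 2 empty cells -> not full
  row 1: 4 empty cells -> not full
  row 2: 1 empty cell -> not full
  row 3: 0 empty cells -> FULL (clear)
  row 4: 1 empty cell -> not full
  row 5: 4 empty cells -> not full
  row 6: 3 empty cells -> not full
  row 7: 0 empty cells -> FULL (clear)
  row 8: 2 empty cells -> not full
Total rows cleared: 2

Answer: 2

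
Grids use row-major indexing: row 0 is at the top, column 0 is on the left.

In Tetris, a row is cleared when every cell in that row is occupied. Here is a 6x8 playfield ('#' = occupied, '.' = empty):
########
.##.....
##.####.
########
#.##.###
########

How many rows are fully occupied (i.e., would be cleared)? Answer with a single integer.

Answer: 3

Derivation:
Check each row:
  row 0: 0 empty cells -> FULL (clear)
  row 1: 6 empty cells -> not full
  row 2: 2 empty cells -> not full
  row 3: 0 empty cells -> FULL (clear)
  row 4: 2 empty cells -> not full
  row 5: 0 empty cells -> FULL (clear)
Total rows cleared: 3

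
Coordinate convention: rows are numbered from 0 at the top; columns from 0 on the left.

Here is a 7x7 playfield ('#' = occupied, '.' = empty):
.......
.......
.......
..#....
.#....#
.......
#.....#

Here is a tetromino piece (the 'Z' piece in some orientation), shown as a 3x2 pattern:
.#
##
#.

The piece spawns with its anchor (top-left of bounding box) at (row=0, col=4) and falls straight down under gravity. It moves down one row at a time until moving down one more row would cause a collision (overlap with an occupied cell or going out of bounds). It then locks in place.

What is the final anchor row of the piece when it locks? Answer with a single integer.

Spawn at (row=0, col=4). Try each row:
  row 0: fits
  row 1: fits
  row 2: fits
  row 3: fits
  row 4: fits
  row 5: blocked -> lock at row 4

Answer: 4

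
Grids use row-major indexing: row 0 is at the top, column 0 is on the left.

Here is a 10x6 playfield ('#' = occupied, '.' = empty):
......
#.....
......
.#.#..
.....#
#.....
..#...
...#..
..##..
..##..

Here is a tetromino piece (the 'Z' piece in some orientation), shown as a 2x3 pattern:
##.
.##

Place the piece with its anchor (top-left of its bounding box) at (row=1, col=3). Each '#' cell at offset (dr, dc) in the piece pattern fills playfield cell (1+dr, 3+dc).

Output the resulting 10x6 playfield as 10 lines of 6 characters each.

Fill (1+0,3+0) = (1,3)
Fill (1+0,3+1) = (1,4)
Fill (1+1,3+1) = (2,4)
Fill (1+1,3+2) = (2,5)

Answer: ......
#..##.
....##
.#.#..
.....#
#.....
..#...
...#..
..##..
..##..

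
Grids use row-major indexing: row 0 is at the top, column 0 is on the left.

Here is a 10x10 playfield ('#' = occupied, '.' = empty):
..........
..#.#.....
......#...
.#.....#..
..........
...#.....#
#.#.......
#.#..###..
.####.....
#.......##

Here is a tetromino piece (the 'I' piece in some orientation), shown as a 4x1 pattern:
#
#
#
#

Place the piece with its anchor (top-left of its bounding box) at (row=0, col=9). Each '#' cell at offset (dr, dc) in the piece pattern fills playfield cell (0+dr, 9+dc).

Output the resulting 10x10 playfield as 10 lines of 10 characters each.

Answer: .........#
..#.#....#
......#..#
.#.....#.#
..........
...#.....#
#.#.......
#.#..###..
.####.....
#.......##

Derivation:
Fill (0+0,9+0) = (0,9)
Fill (0+1,9+0) = (1,9)
Fill (0+2,9+0) = (2,9)
Fill (0+3,9+0) = (3,9)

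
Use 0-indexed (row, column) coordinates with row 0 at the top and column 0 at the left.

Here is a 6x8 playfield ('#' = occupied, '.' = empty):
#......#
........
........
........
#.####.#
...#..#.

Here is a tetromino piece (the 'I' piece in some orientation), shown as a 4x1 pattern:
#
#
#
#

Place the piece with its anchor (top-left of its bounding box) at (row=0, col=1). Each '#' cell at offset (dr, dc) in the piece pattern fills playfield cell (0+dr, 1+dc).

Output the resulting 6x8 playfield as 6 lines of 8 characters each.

Answer: ##.....#
.#......
.#......
.#......
#.####.#
...#..#.

Derivation:
Fill (0+0,1+0) = (0,1)
Fill (0+1,1+0) = (1,1)
Fill (0+2,1+0) = (2,1)
Fill (0+3,1+0) = (3,1)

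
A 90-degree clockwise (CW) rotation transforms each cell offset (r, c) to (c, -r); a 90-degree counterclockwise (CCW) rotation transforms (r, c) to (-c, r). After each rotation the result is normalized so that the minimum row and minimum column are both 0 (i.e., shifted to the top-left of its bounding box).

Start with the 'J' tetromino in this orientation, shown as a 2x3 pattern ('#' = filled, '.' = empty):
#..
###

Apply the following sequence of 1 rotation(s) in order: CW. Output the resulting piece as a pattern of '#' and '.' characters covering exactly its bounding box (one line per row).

Answer: ##
#.
#.

Derivation:
Start:
#..
###
After rotation 1 (CW):
##
#.
#.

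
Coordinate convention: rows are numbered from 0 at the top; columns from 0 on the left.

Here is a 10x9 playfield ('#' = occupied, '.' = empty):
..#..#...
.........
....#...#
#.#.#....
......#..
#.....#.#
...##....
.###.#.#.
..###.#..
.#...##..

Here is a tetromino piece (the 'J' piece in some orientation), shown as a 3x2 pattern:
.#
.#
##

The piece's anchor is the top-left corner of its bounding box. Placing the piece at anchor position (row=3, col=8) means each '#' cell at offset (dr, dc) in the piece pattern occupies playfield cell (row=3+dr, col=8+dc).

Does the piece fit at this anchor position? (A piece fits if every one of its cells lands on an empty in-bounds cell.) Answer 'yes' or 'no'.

Answer: no

Derivation:
Check each piece cell at anchor (3, 8):
  offset (0,1) -> (3,9): out of bounds -> FAIL
  offset (1,1) -> (4,9): out of bounds -> FAIL
  offset (2,0) -> (5,8): occupied ('#') -> FAIL
  offset (2,1) -> (5,9): out of bounds -> FAIL
All cells valid: no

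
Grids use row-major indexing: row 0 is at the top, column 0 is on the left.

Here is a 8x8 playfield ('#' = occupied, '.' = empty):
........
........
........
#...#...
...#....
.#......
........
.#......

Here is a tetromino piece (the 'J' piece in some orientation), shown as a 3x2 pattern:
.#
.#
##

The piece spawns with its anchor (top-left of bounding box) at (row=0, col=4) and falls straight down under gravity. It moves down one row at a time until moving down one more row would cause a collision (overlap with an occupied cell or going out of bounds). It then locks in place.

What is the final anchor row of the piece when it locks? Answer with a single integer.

Answer: 0

Derivation:
Spawn at (row=0, col=4). Try each row:
  row 0: fits
  row 1: blocked -> lock at row 0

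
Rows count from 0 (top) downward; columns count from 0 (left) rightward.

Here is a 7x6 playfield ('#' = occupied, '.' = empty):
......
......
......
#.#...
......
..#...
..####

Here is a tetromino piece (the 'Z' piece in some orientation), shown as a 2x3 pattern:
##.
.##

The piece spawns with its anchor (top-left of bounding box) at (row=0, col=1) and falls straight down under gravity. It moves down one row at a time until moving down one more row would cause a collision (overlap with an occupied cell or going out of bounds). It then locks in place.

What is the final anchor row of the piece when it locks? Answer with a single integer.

Spawn at (row=0, col=1). Try each row:
  row 0: fits
  row 1: fits
  row 2: blocked -> lock at row 1

Answer: 1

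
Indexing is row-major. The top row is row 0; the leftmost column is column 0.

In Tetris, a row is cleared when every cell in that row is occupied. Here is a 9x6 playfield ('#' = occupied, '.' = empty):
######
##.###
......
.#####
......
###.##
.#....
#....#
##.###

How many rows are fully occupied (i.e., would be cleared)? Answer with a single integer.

Check each row:
  row 0: 0 empty cells -> FULL (clear)
  row 1: 1 empty cell -> not full
  row 2: 6 empty cells -> not full
  row 3: 1 empty cell -> not full
  row 4: 6 empty cells -> not full
  row 5: 1 empty cell -> not full
  row 6: 5 empty cells -> not full
  row 7: 4 empty cells -> not full
  row 8: 1 empty cell -> not full
Total rows cleared: 1

Answer: 1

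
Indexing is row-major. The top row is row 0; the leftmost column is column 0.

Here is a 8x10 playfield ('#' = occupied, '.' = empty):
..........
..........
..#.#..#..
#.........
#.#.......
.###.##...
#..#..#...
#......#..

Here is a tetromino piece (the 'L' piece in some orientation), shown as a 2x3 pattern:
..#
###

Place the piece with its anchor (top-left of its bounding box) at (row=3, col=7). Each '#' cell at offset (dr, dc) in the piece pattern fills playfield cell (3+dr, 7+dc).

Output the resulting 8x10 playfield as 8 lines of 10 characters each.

Answer: ..........
..........
..#.#..#..
#........#
#.#....###
.###.##...
#..#..#...
#......#..

Derivation:
Fill (3+0,7+2) = (3,9)
Fill (3+1,7+0) = (4,7)
Fill (3+1,7+1) = (4,8)
Fill (3+1,7+2) = (4,9)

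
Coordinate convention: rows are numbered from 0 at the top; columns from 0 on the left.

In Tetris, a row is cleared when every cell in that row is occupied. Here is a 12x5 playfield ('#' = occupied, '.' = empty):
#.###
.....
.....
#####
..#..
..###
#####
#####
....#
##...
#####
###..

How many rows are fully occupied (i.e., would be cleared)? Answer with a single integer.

Check each row:
  row 0: 1 empty cell -> not full
  row 1: 5 empty cells -> not full
  row 2: 5 empty cells -> not full
  row 3: 0 empty cells -> FULL (clear)
  row 4: 4 empty cells -> not full
  row 5: 2 empty cells -> not full
  row 6: 0 empty cells -> FULL (clear)
  row 7: 0 empty cells -> FULL (clear)
  row 8: 4 empty cells -> not full
  row 9: 3 empty cells -> not full
  row 10: 0 empty cells -> FULL (clear)
  row 11: 2 empty cells -> not full
Total rows cleared: 4

Answer: 4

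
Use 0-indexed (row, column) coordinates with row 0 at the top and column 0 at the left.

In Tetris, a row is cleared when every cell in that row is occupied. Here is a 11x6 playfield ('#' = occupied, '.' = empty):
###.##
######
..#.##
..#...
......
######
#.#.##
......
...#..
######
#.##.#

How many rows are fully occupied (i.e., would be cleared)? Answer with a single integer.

Check each row:
  row 0: 1 empty cell -> not full
  row 1: 0 empty cells -> FULL (clear)
  row 2: 3 empty cells -> not full
  row 3: 5 empty cells -> not full
  row 4: 6 empty cells -> not full
  row 5: 0 empty cells -> FULL (clear)
  row 6: 2 empty cells -> not full
  row 7: 6 empty cells -> not full
  row 8: 5 empty cells -> not full
  row 9: 0 empty cells -> FULL (clear)
  row 10: 2 empty cells -> not full
Total rows cleared: 3

Answer: 3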